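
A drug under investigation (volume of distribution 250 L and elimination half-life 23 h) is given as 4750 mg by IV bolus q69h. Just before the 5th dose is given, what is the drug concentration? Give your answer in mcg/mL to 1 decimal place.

2.7 mcg/mL

f = (1/2)^(τ/t½) = (1/2)^(69/23) ≈ 0.1250.
C₀ = D/Vd = 4750/250 ≈ 19.000 mcg/mL.
Before the 5th dose, 4 doses have been given. Superposition: Cmin = C₀·(f + f² + … + f^4).
≈ 19.000 × (0.1250 + 0.0156 + 0.0020 + 0.0002) ≈ 19.000 × 0.1428 ≈ 2.713 mcg/mL.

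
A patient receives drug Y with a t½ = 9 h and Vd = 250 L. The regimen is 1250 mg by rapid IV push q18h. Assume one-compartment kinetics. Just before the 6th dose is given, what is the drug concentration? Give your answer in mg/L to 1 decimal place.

1.7 mg/L

f = (1/2)^(τ/t½) = (1/2)^(18/9) ≈ 0.2500.
C₀ = D/Vd = 1250/250 ≈ 5.000 mg/L.
Before the 6th dose, 5 doses have been given. Superposition: Cmin = C₀·(f + f² + … + f^5).
≈ 5.000 × (0.2500 + 0.0625 + 0.0156 + 0.0039 + 0.0010) ≈ 5.000 × 0.3330 ≈ 1.665 mg/L.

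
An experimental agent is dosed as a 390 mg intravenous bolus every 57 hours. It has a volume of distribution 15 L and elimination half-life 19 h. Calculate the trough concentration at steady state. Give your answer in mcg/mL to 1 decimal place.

3.7 mcg/mL

τ = 57 h = 3 half-lives, so f = (1/2)^3 = 0.125.
At steady state, R = 1/(1 − 0.125) = 8/7.
Single-dose peak C₀ = D/Vd = 390/15 = 26 mcg/mL.
Steady-state peak Cmax,ss = C₀·R = 26 × 8/7 ≈ 29.714 mcg/mL.
Steady-state trough Cmin,ss = Cmax,ss·f ≈ 29.714 × 0.125 ≈ 3.714 mcg/mL.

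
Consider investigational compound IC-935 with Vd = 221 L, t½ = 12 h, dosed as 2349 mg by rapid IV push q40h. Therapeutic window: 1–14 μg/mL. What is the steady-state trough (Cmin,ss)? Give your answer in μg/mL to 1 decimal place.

1.2 μg/mL

τ/t½ = 40/12 ≈ 3.3333, so fraction remaining f = (1/2)^(40/12) ≈ 0.0992.
At steady state, accumulation factor R = 1/(1 − e^(−kτ)) ≈ 1.1101.
Single-dose peak C₀ = D/Vd = 2349/221 ≈ 10.629 μg/mL.
Cmax,ss = C₀/(1 − f) ≈ 10.629/0.9008 ≈ 11.800 μg/mL.
One interval later, Cmin,ss = Cmax,ss·e^(−kτ) ≈ 11.800 × 0.0992 ≈ 1.171 μg/mL.
Trough 1.2 μg/mL vs MEC 1 μg/mL: adequate.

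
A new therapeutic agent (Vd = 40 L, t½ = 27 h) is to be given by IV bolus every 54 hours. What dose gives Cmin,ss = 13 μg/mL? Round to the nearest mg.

τ/t½ = 54/27 ≈ 2, so f = (1/2)^(54/27) ≈ 0.250000.
Cmin,ss = (D/Vd)·f/(1−f), so D = Cmin,ss·Vd·(1−f)/f.
D = 13 × 40 × (1−f)/f ≈ 13 × 40 × 3.00000 ≈ 1560.00 mg.

1560 mg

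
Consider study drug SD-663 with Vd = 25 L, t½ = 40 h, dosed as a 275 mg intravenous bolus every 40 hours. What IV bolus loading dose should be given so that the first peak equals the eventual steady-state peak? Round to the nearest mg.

f = (1/2)^(40/40) ≈ 0.500000; accumulation ratio R = 1/(1−f) ≈ 2.00000.
Loading dose to hit Cmax,ss on first dose: D_load = D_maint·R ≈ 275 × 2.00000 ≈ 550.00 mg.

550 mg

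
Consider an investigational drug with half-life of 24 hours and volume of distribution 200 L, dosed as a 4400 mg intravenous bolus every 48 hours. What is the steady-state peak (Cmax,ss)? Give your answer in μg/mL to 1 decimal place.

τ = 48 h = 2 half-lives, so f = (1/2)^2 = 0.25.
At steady state, R = 1/(1 − 0.25) = 4/3.
Single-dose peak C₀ = D/Vd = 4400/200 = 22 μg/mL.
Steady-state peak Cmax,ss = C₀·R = 22 × 4/3 ≈ 29.333 μg/mL.

29.3 μg/mL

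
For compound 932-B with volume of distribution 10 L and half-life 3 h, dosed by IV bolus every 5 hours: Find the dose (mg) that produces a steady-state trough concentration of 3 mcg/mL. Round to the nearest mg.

τ/t½ = 5/3 ≈ 1.6667, so f = (1/2)^(5/3) ≈ 0.314980.
Cmin,ss = (D/Vd)·f/(1−f), so D = Cmin,ss·Vd·(1−f)/f.
D = 3 × 10 × (1−f)/f ≈ 3 × 10 × 2.17480 ≈ 65.24 mg.

65 mg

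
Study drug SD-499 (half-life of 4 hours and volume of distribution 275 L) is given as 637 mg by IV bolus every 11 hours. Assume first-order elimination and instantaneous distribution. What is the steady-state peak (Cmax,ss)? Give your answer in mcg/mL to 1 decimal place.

τ/t½ = 11/4 ≈ 2.75, so fraction remaining f = (1/2)^(11/4) ≈ 0.1487.
Accumulation ratio R = 1/(1 − f) ≈ 1/0.8513 ≈ 1.1747.
Each bolus raises the concentration by D/Vd = 637/275 ≈ 2.316 mcg/mL.
Steady-state peak Cmax,ss = C₀·R ≈ 2.316 × 1.1747 ≈ 2.721 mcg/mL.

2.7 mcg/mL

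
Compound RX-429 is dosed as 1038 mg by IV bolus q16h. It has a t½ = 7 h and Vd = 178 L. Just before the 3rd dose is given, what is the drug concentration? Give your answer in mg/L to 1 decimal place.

1.4 mg/L

f = (1/2)^(τ/t½) = (1/2)^(16/7) ≈ 0.2051.
C₀ = D/Vd = 1038/178 ≈ 5.831 mg/L.
Before the 3rd dose, 2 doses have been given. Superposition: Cmin = C₀·(f + f²).
≈ 5.831 × (0.2051 + 0.0421) ≈ 5.831 × 0.2472 ≈ 1.441 mg/L.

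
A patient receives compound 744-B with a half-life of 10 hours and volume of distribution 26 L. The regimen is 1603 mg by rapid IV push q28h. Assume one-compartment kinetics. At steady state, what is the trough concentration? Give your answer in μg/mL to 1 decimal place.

10.3 μg/mL

k = ln2/t½ = ln2/10 ≈ 0.069315 h⁻¹; fraction remaining f = e^(−kτ) = e^(−0.069315×28) ≈ 0.1436.
Each bolus raises the concentration by D/Vd = 1603/26 ≈ 61.654 μg/mL.
Steady-state trough Cmin,ss = C₀·f/(1−f) ≈ 61.654 × 0.1436/0.8564 ≈ 10.338 μg/mL.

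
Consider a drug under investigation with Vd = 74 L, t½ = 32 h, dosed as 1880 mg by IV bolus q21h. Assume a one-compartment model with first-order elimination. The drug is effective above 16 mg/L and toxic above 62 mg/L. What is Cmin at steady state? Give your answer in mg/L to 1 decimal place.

44.1 mg/L

k = ln2/t½ = ln2/32 ≈ 0.021661 h⁻¹; fraction remaining f = e^(−kτ) = e^(−0.021661×21) ≈ 0.6345.
At steady state, accumulation factor R = 1/(1 − e^(−kτ)) ≈ 2.7360.
Single-dose peak C₀ = D/Vd = 1880/74 ≈ 25.405 mg/L.
Steady-state peak Cmax,ss = C₀·R ≈ 25.405 × 2.7360 ≈ 69.508 mg/L.
Steady-state trough Cmin,ss = Cmax,ss·f ≈ 69.508 × 0.6345 ≈ 44.103 mg/L.
Trough 44.1 mg/L vs MEC 16 mg/L: adequate.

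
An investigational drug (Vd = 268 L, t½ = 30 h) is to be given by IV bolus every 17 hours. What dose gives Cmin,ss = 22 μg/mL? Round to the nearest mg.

2837 mg

τ/t½ = 17/30 ≈ 0.56667, so f = (1/2)^(17/30) ≈ 0.675175.
Cmin,ss = (D/Vd)·f/(1−f), so D = Cmin,ss·Vd·(1−f)/f.
D = 22 × 268 × (1−f)/f ≈ 22 × 268 × 0.48110 ≈ 2836.57 mg.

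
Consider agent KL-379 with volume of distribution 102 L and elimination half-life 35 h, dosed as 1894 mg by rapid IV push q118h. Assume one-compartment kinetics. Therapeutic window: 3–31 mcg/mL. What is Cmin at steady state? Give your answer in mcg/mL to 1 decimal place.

2.0 mcg/mL

k = ln2/t½ = ln2/35 ≈ 0.019804 h⁻¹; fraction remaining f = e^(−kτ) = e^(−0.019804×118) ≈ 0.0966.
At steady state, accumulation factor R = 1/(1 − e^(−kτ)) ≈ 1.1069.
Single-dose peak C₀ = D/Vd = 1894/102 ≈ 18.569 mcg/mL.
Steady-state peak Cmax,ss = C₀·R ≈ 18.569 × 1.1069 ≈ 20.554 mcg/mL.
One interval later, Cmin,ss = Cmax,ss·e^(−kτ) ≈ 20.554 × 0.0966 ≈ 1.986 mcg/mL.
Trough 2.0 mcg/mL vs MEC 3 mcg/mL: subtherapeutic.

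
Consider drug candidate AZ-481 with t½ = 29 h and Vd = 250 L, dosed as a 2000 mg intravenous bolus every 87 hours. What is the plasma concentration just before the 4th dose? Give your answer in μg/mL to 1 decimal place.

f = (1/2)^(τ/t½) = (1/2)^(87/29) ≈ 0.1250.
C₀ = D/Vd = 2000/250 ≈ 8.000 μg/mL.
Before the 4th dose, 3 doses have been given. Superposition: Cmin = C₀·(f + f² + … + f^3).
≈ 8.000 × (0.1250 + 0.0156 + 0.0020) ≈ 8.000 × 0.1426 ≈ 1.141 μg/mL.

1.1 μg/mL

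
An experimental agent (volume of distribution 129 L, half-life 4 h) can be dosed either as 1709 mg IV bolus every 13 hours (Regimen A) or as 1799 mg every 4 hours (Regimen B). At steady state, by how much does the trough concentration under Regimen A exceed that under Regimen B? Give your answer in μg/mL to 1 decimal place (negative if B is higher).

Regimen A: f = (1/2)^(13/4) ≈ 0.1051; Cmin,ss = (1709/129)·f/(1−f) ≈ 1.556 μg/mL.
Regimen B: f = (1/2)^(4/4) ≈ 0.5000; Cmin,ss = (1799/129)·f/(1−f) ≈ 13.946 μg/mL.
Difference ≈ 1.556 − 13.946 ≈ -12.390 μg/mL.

-12.4 μg/mL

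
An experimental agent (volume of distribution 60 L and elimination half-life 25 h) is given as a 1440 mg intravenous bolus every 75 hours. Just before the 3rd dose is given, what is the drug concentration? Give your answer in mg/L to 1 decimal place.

f = (1/2)^(τ/t½) = (1/2)^(75/25) ≈ 0.1250.
C₀ = D/Vd = 1440/60 ≈ 24.000 mg/L.
Before the 3rd dose, 2 doses have been given. Superposition: Cmin = C₀·(f + f²).
≈ 24.000 × (0.1250 + 0.0156) ≈ 24.000 × 0.1406 ≈ 3.374 mg/L.

3.4 mg/L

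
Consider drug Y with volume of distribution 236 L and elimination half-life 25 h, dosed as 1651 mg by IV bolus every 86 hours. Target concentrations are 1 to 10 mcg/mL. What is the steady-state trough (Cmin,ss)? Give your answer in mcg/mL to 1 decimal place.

0.7 mcg/mL

Over one 86-h interval, 86/25 ≈ 3.44 half-lives elapse, leaving f ≈ 0.0921 of each dose.
Single-dose peak C₀ = D/Vd = 1651/236 ≈ 6.996 mcg/mL.
Steady-state trough Cmin,ss = C₀·f/(1−f) ≈ 6.996 × 0.0921/0.9079 ≈ 0.710 mcg/mL.
Trough 0.7 mcg/mL vs MEC 1 mcg/mL: subtherapeutic.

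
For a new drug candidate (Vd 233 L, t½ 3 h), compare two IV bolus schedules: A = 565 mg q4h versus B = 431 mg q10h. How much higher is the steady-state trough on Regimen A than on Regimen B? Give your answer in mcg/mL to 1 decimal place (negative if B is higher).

1.4 mcg/mL

Regimen A: f = (1/2)^(4/3) ≈ 0.3969; Cmin,ss = (565/233)·f/(1−f) ≈ 1.596 mcg/mL.
Regimen B: f = (1/2)^(10/3) ≈ 0.0992; Cmin,ss = (431/233)·f/(1−f) ≈ 0.204 mcg/mL.
Difference ≈ 1.596 − 0.204 ≈ 1.392 mcg/mL.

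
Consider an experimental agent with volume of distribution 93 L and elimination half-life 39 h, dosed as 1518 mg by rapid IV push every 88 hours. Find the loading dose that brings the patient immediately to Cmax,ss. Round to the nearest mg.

f = (1/2)^(88/39) ≈ 0.209292; accumulation ratio R = 1/(1−f) ≈ 1.26469.
Loading dose to hit Cmax,ss on first dose: D_load = D_maint·R ≈ 1518 × 1.26469 ≈ 1919.80 mg.

1920 mg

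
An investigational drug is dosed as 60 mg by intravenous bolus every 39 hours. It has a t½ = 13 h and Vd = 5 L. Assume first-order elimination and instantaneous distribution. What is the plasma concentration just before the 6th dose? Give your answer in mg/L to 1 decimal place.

f = (1/2)^(τ/t½) = (1/2)^(39/13) ≈ 0.1250.
C₀ = D/Vd = 60/5 ≈ 12.000 mg/L.
Before the 6th dose, 5 doses have been given. Superposition: Cmin = C₀·(f + f² + … + f^5).
≈ 12.000 × (0.1250 + 0.0156 + 0.0020 + 0.0002 + 0.0000) ≈ 12.000 × 0.1428 ≈ 1.714 mg/L.

1.7 mg/L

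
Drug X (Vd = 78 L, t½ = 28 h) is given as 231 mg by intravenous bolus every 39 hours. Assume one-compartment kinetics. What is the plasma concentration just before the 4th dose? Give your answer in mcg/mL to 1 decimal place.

1.7 mcg/mL

f = (1/2)^(τ/t½) = (1/2)^(39/28) ≈ 0.3808.
C₀ = D/Vd = 231/78 ≈ 2.962 mcg/mL.
Before the 4th dose, 3 doses have been given. Superposition: Cmin = C₀·(f + f² + … + f^3).
≈ 2.962 × (0.3808 + 0.1450 + 0.0552) ≈ 2.962 × 0.5810 ≈ 1.721 mcg/mL.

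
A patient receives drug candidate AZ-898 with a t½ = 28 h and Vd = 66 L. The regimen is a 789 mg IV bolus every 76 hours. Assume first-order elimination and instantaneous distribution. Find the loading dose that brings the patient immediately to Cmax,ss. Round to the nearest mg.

f = (1/2)^(76/28) ≈ 0.152377; accumulation ratio R = 1/(1−f) ≈ 1.17977.
Loading dose to hit Cmax,ss on first dose: D_load = D_maint·R ≈ 789 × 1.17977 ≈ 930.84 mg.

931 mg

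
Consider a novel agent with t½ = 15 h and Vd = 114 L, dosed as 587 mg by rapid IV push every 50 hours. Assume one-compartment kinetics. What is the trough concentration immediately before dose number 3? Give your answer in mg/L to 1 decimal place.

f = (1/2)^(τ/t½) = (1/2)^(50/15) ≈ 0.0992.
C₀ = D/Vd = 587/114 ≈ 5.149 mg/L.
Before the 3rd dose, 2 doses have been given. Superposition: Cmin = C₀·(f + f²).
≈ 5.149 × (0.0992 + 0.0098) ≈ 5.149 × 0.1090 ≈ 0.561 mg/L.

0.6 mg/L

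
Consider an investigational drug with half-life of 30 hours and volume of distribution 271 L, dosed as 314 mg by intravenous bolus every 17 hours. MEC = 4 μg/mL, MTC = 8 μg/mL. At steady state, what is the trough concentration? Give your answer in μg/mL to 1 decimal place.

2.4 μg/mL

Over one 17-h interval, 17/30 ≈ 0.56667 half-lives elapse, leaving f ≈ 0.6752 of each dose.
At steady state, accumulation factor R = 1/(1 − e^(−kτ)) ≈ 3.0788.
Single-dose peak C₀ = D/Vd = 314/271 ≈ 1.159 μg/mL.
Steady-state peak Cmax,ss = C₀·R ≈ 1.159 × 3.0788 ≈ 3.568 μg/mL.
Steady-state trough Cmin,ss = Cmax,ss·f ≈ 3.568 × 0.6752 ≈ 2.409 μg/mL.
Trough 2.4 μg/mL vs MEC 4 μg/mL: subtherapeutic.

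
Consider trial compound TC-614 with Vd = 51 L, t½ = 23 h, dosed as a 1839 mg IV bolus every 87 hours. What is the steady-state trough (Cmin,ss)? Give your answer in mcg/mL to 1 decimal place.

k = ln2/t½ = ln2/23 ≈ 0.030137 h⁻¹; fraction remaining f = e^(−kτ) = e^(−0.030137×87) ≈ 0.0727.
Single-dose peak C₀ = D/Vd = 1839/51 ≈ 36.059 mcg/mL.
Steady-state trough Cmin,ss = C₀·f/(1−f) ≈ 36.059 × 0.0727/0.9273 ≈ 2.827 mcg/mL.

2.8 mcg/mL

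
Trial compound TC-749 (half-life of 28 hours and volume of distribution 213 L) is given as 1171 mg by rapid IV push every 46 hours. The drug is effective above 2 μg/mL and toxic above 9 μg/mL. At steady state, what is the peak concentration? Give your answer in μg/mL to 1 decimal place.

k = ln2/t½ = ln2/28 ≈ 0.024755 h⁻¹; fraction remaining f = e^(−kτ) = e^(−0.024755×46) ≈ 0.3202.
Accumulation ratio R = 1/(1 − f) ≈ 1/0.6798 ≈ 1.4710.
Each bolus raises the concentration by D/Vd = 1171/213 ≈ 5.498 μg/mL.
Steady-state peak Cmax,ss = C₀·R ≈ 5.498 × 1.4710 ≈ 8.088 μg/mL.
Peak 8.1 μg/mL vs MTC 9 μg/mL: below toxic threshold.

8.1 μg/mL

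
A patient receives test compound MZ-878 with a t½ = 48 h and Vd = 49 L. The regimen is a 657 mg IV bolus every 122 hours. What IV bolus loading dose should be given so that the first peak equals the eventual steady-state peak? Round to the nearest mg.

f = (1/2)^(122/48) ≈ 0.171744; accumulation ratio R = 1/(1−f) ≈ 1.20736.
Loading dose to hit Cmax,ss on first dose: D_load = D_maint·R ≈ 657 × 1.20736 ≈ 793.24 mg.

793 mg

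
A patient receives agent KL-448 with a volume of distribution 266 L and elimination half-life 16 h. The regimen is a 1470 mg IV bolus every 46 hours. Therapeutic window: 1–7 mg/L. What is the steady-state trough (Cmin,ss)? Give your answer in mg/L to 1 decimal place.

0.9 mg/L

k = ln2/t½ = ln2/16 ≈ 0.043322 h⁻¹; fraction remaining f = e^(−kτ) = e^(−0.043322×46) ≈ 0.1363.
Accumulation ratio R = 1/(1 − f) ≈ 1/0.8637 ≈ 1.1578.
Each bolus raises the concentration by D/Vd = 1470/266 ≈ 5.526 mg/L.
Cmax,ss = C₀/(1 − f) ≈ 5.526/0.8637 ≈ 6.398 mg/L.
Steady-state trough Cmin,ss = Cmax,ss·f ≈ 6.398 × 0.1363 ≈ 0.872 mg/L.
Trough 0.9 mg/L vs MEC 1 mg/L: subtherapeutic.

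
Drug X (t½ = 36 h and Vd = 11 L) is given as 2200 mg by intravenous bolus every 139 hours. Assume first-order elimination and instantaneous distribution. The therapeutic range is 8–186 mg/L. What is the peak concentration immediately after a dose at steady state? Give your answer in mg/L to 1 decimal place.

214.8 mg/L

k = ln2/t½ = ln2/36 ≈ 0.019254 h⁻¹; fraction remaining f = e^(−kτ) = e^(−0.019254×139) ≈ 0.0688.
At steady state, accumulation factor R = 1/(1 − e^(−kτ)) ≈ 1.0739.
Single-dose peak C₀ = D/Vd = 2200/11 ≈ 200.000 mg/L.
Cmax,ss = C₀/(1 − f) ≈ 200.000/0.9312 ≈ 214.777 mg/L.
Peak 214.8 mg/L vs MTC 186 mg/L: exceeds toxic threshold.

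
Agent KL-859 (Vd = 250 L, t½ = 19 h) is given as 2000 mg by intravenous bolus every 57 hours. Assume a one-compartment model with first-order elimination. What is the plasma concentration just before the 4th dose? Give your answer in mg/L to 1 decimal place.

1.1 mg/L

f = (1/2)^(τ/t½) = (1/2)^(57/19) ≈ 0.1250.
C₀ = D/Vd = 2000/250 ≈ 8.000 mg/L.
Before the 4th dose, 3 doses have been given. Superposition: Cmin = C₀·(f + f² + … + f^3).
≈ 8.000 × (0.1250 + 0.0156 + 0.0020) ≈ 8.000 × 0.1426 ≈ 1.141 mg/L.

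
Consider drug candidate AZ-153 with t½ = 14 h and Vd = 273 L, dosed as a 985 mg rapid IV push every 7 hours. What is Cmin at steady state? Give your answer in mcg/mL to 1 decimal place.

Over one 7-h interval, 7/14 ≈ 0.5 half-lives elapse, leaving f ≈ 0.7071 of each dose.
Each bolus raises the concentration by D/Vd = 985/273 ≈ 3.608 mcg/mL.
Steady-state trough Cmin,ss = C₀·f/(1−f) ≈ 3.608 × 0.7071/0.2929 ≈ 8.710 mcg/mL.

8.7 mcg/mL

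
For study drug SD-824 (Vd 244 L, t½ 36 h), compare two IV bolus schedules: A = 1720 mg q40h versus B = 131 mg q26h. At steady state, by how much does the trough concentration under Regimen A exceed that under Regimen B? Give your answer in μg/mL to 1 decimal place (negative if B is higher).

Regimen A: f = (1/2)^(40/36) ≈ 0.4629; Cmin,ss = (1720/244)·f/(1−f) ≈ 6.075 μg/mL.
Regimen B: f = (1/2)^(26/36) ≈ 0.6062; Cmin,ss = (131/244)·f/(1−f) ≈ 0.826 μg/mL.
Difference ≈ 6.075 − 0.826 ≈ 5.249 μg/mL.

5.2 μg/mL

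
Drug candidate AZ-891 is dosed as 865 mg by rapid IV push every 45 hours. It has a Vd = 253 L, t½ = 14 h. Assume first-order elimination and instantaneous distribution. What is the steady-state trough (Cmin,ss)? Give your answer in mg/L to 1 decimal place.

τ/t½ = 45/14 ≈ 3.2143, so fraction remaining f = (1/2)^(45/14) ≈ 0.1077.
Accumulation ratio R = 1/(1 − f) ≈ 1/0.8923 ≈ 1.1207.
Single-dose peak C₀ = D/Vd = 865/253 ≈ 3.419 mg/L.
Cmax,ss = C₀/(1 − f) ≈ 3.419/0.8923 ≈ 3.832 mg/L.
One interval later, Cmin,ss = Cmax,ss·e^(−kτ) ≈ 3.832 × 0.1077 ≈ 0.413 mg/L.

0.4 mg/L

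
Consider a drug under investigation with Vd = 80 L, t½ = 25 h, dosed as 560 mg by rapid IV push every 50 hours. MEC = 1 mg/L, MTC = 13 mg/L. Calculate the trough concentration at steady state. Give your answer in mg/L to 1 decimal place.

2.3 mg/L

The dosing interval is 2 half-lives, so f = 2^(−2) = 0.25.
Accumulation ratio R = 1/(1 − f) = 1/0.75 = 4/3.
Single-dose peak C₀ = D/Vd = 560/80 = 7 mg/L.
Steady-state peak Cmax,ss = C₀·R = 7 × 4/3 ≈ 9.333 mg/L.
Steady-state trough Cmin,ss = Cmax,ss·f ≈ 9.333 × 0.25 ≈ 2.333 mg/L.
Trough 2.3 mg/L vs MEC 1 mg/L: adequate.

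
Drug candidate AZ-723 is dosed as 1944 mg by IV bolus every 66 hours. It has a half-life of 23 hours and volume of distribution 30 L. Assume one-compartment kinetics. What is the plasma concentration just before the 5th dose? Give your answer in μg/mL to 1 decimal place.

10.3 μg/mL

f = (1/2)^(τ/t½) = (1/2)^(66/23) ≈ 0.1368.
C₀ = D/Vd = 1944/30 ≈ 64.800 μg/mL.
Before the 5th dose, 4 doses have been given. Superposition: Cmin = C₀·(f + f² + … + f^4).
≈ 64.800 × (0.1368 + 0.0187 + 0.0026 + 0.0004) ≈ 64.800 × 0.1585 ≈ 10.271 μg/mL.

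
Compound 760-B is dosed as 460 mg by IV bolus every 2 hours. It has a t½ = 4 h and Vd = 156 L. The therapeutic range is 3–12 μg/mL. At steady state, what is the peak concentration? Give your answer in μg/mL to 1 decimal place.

10.1 μg/mL

τ/t½ = 2/4 ≈ 0.5, so fraction remaining f = (1/2)^(2/4) ≈ 0.7071.
Accumulation ratio R = 1/(1 − f) ≈ 1/0.2929 ≈ 3.4141.
Each bolus raises the concentration by D/Vd = 460/156 ≈ 2.949 μg/mL.
Steady-state peak Cmax,ss = C₀·R ≈ 2.949 × 3.4141 ≈ 10.068 μg/mL.
Peak 10.1 μg/mL vs MTC 12 μg/mL: below toxic threshold.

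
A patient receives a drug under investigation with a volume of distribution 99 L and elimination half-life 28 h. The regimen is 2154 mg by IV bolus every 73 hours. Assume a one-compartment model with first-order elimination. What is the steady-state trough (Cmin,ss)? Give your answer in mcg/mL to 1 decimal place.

4.3 mcg/mL

Over one 73-h interval, 73/28 ≈ 2.6071 half-lives elapse, leaving f ≈ 0.1641 of each dose.
Single-dose peak C₀ = D/Vd = 2154/99 ≈ 21.758 mcg/mL.
Steady-state trough Cmin,ss = C₀·f/(1−f) ≈ 21.758 × 0.1641/0.8359 ≈ 4.271 mcg/mL.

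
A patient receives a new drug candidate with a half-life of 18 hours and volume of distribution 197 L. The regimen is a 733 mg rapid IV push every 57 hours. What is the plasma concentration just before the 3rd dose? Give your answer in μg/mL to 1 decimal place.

f = (1/2)^(τ/t½) = (1/2)^(57/18) ≈ 0.1114.
C₀ = D/Vd = 733/197 ≈ 3.721 μg/mL.
Before the 3rd dose, 2 doses have been given. Superposition: Cmin = C₀·(f + f²).
≈ 3.721 × (0.1114 + 0.0124) ≈ 3.721 × 0.1238 ≈ 0.461 μg/mL.

0.5 μg/mL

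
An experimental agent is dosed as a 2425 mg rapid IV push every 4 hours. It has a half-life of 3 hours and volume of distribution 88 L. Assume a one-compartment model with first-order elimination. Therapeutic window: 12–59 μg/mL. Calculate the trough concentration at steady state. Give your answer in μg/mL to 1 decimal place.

Over one 4-h interval, 4/3 ≈ 1.3333 half-lives elapse, leaving f ≈ 0.3969 of each dose.
Accumulation ratio R = 1/(1 − f) ≈ 1/0.6031 ≈ 1.6581.
Single-dose peak C₀ = D/Vd = 2425/88 ≈ 27.557 μg/mL.
Cmax,ss = C₀/(1 − f) ≈ 27.557/0.6031 ≈ 45.692 μg/mL.
One interval later, Cmin,ss = Cmax,ss·e^(−kτ) ≈ 45.692 × 0.3969 ≈ 18.135 μg/mL.
Trough 18.1 μg/mL vs MEC 12 μg/mL: adequate.

18.1 μg/mL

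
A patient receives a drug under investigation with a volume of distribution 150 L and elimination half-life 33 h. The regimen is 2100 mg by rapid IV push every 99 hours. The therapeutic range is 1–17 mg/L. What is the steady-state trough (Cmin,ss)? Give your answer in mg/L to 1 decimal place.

2.0 mg/L

τ = 99 h = 3 half-lives, so f = (1/2)^3 = 0.125.
At steady state, R = 1/(1 − 0.125) = 8/7.
Single-dose peak C₀ = D/Vd = 2100/150 = 14 mg/L.
Steady-state peak Cmax,ss = C₀·R = 14 × 8/7 ≈ 16.000 mg/L.
Steady-state trough Cmin,ss = Cmax,ss·f ≈ 16.000 × 0.125 ≈ 2.000 mg/L.
Trough 2.0 mg/L vs MEC 1 mg/L: adequate.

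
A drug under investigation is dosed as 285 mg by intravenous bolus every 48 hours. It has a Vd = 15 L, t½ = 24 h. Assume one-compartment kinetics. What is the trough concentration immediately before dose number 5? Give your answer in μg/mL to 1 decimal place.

f = (1/2)^(τ/t½) = (1/2)^(48/24) ≈ 0.2500.
C₀ = D/Vd = 285/15 ≈ 19.000 μg/mL.
Before the 5th dose, 4 doses have been given. Superposition: Cmin = C₀·(f + f² + … + f^4).
≈ 19.000 × (0.2500 + 0.0625 + 0.0156 + 0.0039) ≈ 19.000 × 0.3320 ≈ 6.308 μg/mL.

6.3 μg/mL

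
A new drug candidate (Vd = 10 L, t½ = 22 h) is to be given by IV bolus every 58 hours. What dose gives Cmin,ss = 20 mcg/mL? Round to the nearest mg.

1044 mg

τ/t½ = 58/22 ≈ 2.6364, so f = (1/2)^(58/22) ≈ 0.160833.
Cmin,ss = (D/Vd)·f/(1−f), so D = Cmin,ss·Vd·(1−f)/f.
D = 20 × 10 × (1−f)/f ≈ 20 × 10 × 5.21763 ≈ 1043.53 mg.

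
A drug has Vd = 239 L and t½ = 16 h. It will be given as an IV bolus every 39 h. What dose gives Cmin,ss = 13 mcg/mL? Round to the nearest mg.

13724 mg

τ/t½ = 39/16 ≈ 2.4375, so f = (1/2)^(39/16) ≈ 0.184603.
Cmin,ss = (D/Vd)·f/(1−f), so D = Cmin,ss·Vd·(1−f)/f.
D = 13 × 239 × (1−f)/f ≈ 13 × 239 × 4.41703 ≈ 13723.71 mg.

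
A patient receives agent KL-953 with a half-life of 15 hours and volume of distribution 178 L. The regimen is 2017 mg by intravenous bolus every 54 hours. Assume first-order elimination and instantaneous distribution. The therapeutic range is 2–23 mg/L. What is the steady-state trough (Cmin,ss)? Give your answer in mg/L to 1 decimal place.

τ/t½ = 54/15 ≈ 3.6, so fraction remaining f = (1/2)^(54/15) ≈ 0.0825.
Each bolus raises the concentration by D/Vd = 2017/178 ≈ 11.331 mg/L.
Steady-state trough Cmin,ss = C₀·f/(1−f) ≈ 11.331 × 0.0825/0.9175 ≈ 1.019 mg/L.
Trough 1.0 mg/L vs MEC 2 mg/L: subtherapeutic.

1.0 mg/L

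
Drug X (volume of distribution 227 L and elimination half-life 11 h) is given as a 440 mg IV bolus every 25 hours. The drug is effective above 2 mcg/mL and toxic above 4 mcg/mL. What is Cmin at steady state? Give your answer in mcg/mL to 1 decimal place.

0.5 mcg/mL

Over one 25-h interval, 25/11 ≈ 2.2727 half-lives elapse, leaving f ≈ 0.2069 of each dose.
Accumulation ratio R = 1/(1 − f) ≈ 1/0.7931 ≈ 1.2609.
Each bolus raises the concentration by D/Vd = 440/227 ≈ 1.938 mcg/mL.
Cmax,ss = C₀/(1 − f) ≈ 1.938/0.7931 ≈ 2.444 mcg/mL.
Steady-state trough Cmin,ss = Cmax,ss·f ≈ 2.444 × 0.2069 ≈ 0.506 mcg/mL.
Trough 0.5 mcg/mL vs MEC 2 mcg/mL: subtherapeutic.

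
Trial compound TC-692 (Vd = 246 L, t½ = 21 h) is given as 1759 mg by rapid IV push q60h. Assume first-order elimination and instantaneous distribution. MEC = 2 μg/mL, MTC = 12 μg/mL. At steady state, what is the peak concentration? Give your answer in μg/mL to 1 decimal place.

k = ln2/t½ = ln2/21 ≈ 0.033007 h⁻¹; fraction remaining f = e^(−kτ) = e^(−0.033007×60) ≈ 0.1380.
At steady state, accumulation factor R = 1/(1 − e^(−kτ)) ≈ 1.1601.
Single-dose peak C₀ = D/Vd = 1759/246 ≈ 7.150 μg/mL.
Cmax,ss = C₀/(1 − f) ≈ 7.150/0.8620 ≈ 8.295 μg/mL.
Peak 8.3 μg/mL vs MTC 12 μg/mL: below toxic threshold.

8.3 μg/mL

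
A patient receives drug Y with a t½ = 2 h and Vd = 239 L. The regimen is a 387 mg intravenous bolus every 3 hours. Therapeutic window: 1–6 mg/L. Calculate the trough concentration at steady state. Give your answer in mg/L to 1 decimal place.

0.9 mg/L

τ/t½ = 3/2 ≈ 1.5, so fraction remaining f = (1/2)^(3/2) ≈ 0.3536.
At steady state, accumulation factor R = 1/(1 − e^(−kτ)) ≈ 1.5470.
Each bolus raises the concentration by D/Vd = 387/239 ≈ 1.619 mg/L.
Steady-state peak Cmax,ss = C₀·R ≈ 1.619 × 1.5470 ≈ 2.505 mg/L.
Steady-state trough Cmin,ss = Cmax,ss·f ≈ 2.505 × 0.3536 ≈ 0.886 mg/L.
Trough 0.9 mg/L vs MEC 1 mg/L: subtherapeutic.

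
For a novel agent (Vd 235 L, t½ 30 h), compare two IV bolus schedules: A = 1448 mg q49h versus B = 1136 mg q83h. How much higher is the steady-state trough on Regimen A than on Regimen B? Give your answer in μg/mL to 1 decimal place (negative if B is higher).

Regimen A: f = (1/2)^(49/30) ≈ 0.3223; Cmin,ss = (1448/235)·f/(1−f) ≈ 2.930 μg/mL.
Regimen B: f = (1/2)^(83/30) ≈ 0.1469; Cmin,ss = (1136/235)·f/(1−f) ≈ 0.832 μg/mL.
Difference ≈ 2.930 − 0.832 ≈ 2.098 μg/mL.

2.1 μg/mL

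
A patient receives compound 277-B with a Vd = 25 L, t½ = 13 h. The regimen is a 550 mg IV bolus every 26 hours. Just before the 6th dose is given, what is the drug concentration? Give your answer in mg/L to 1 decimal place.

f = (1/2)^(τ/t½) = (1/2)^(26/13) ≈ 0.2500.
C₀ = D/Vd = 550/25 ≈ 22.000 mg/L.
Before the 6th dose, 5 doses have been given. Superposition: Cmin = C₀·(f + f² + … + f^5).
≈ 22.000 × (0.2500 + 0.0625 + 0.0156 + 0.0039 + 0.0010) ≈ 22.000 × 0.3330 ≈ 7.326 mg/L.

7.3 mg/L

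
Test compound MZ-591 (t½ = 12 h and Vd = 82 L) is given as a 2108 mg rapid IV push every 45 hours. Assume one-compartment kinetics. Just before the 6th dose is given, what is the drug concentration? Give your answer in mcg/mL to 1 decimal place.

f = (1/2)^(τ/t½) = (1/2)^(45/12) ≈ 0.0743.
C₀ = D/Vd = 2108/82 ≈ 25.707 mcg/mL.
Before the 6th dose, 5 doses have been given. Superposition: Cmin = C₀·(f + f² + … + f^5).
≈ 25.707 × (0.0743 + 0.0055 + 0.0004 + 0.0000 + 0.0000) ≈ 25.707 × 0.0802 ≈ 2.062 mcg/mL.

2.1 mcg/mL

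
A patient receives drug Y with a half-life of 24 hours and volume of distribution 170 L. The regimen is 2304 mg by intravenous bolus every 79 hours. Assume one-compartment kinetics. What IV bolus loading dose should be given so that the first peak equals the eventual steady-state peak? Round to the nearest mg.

2566 mg

f = (1/2)^(79/24) ≈ 0.102120; accumulation ratio R = 1/(1−f) ≈ 1.11373.
Loading dose to hit Cmax,ss on first dose: D_load = D_maint·R ≈ 2304 × 1.11373 ≈ 2566.03 mg.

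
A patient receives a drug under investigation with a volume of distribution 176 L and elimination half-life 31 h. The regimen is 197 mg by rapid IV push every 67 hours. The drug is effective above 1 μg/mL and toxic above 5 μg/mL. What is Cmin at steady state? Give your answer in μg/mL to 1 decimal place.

τ/t½ = 67/31 ≈ 2.1613, so fraction remaining f = (1/2)^(67/31) ≈ 0.2236.
Single-dose peak C₀ = D/Vd = 197/176 ≈ 1.119 μg/mL.
Steady-state trough Cmin,ss = C₀·f/(1−f) ≈ 1.119 × 0.2236/0.7764 ≈ 0.322 μg/mL.
Trough 0.3 μg/mL vs MEC 1 μg/mL: subtherapeutic.

0.3 μg/mL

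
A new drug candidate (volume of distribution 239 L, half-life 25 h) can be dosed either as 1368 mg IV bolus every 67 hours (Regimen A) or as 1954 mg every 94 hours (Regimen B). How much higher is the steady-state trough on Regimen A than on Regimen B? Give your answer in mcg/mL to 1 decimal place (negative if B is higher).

Regimen A: f = (1/2)^(67/25) ≈ 0.1560; Cmin,ss = (1368/239)·f/(1−f) ≈ 1.058 mcg/mL.
Regimen B: f = (1/2)^(94/25) ≈ 0.0738; Cmin,ss = (1954/239)·f/(1−f) ≈ 0.651 mcg/mL.
Difference ≈ 1.058 − 0.651 ≈ 0.407 mcg/mL.

0.4 mcg/mL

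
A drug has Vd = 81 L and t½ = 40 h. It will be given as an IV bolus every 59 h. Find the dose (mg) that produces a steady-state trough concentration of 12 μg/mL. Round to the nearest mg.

τ/t½ = 59/40 ≈ 1.475, so f = (1/2)^(59/40) ≈ 0.359733.
Cmin,ss = (D/Vd)·f/(1−f), so D = Cmin,ss·Vd·(1−f)/f.
D = 12 × 81 × (1−f)/f ≈ 12 × 81 × 1.77984 ≈ 1730.00 mg.

1730 mg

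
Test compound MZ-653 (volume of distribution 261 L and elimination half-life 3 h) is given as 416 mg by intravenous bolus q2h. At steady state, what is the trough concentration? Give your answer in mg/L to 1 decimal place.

k = ln2/t½ = ln2/3 ≈ 0.231049 h⁻¹; fraction remaining f = e^(−kτ) = e^(−0.231049×2) ≈ 0.6300.
At steady state, accumulation factor R = 1/(1 − e^(−kτ)) ≈ 2.7027.
Single-dose peak C₀ = D/Vd = 416/261 ≈ 1.594 mg/L.
Steady-state peak Cmax,ss = C₀·R ≈ 1.594 × 2.7027 ≈ 4.308 mg/L.
One interval later, Cmin,ss = Cmax,ss·e^(−kτ) ≈ 4.308 × 0.6300 ≈ 2.714 mg/L.

2.7 mg/L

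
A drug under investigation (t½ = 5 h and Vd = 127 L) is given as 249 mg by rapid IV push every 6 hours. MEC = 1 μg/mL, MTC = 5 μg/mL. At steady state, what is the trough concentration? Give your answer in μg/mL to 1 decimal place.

k = ln2/t½ = ln2/5 ≈ 0.138629 h⁻¹; fraction remaining f = e^(−kτ) = e^(−0.138629×6) ≈ 0.4353.
Accumulation ratio R = 1/(1 − f) ≈ 1/0.5647 ≈ 1.7709.
Each bolus raises the concentration by D/Vd = 249/127 ≈ 1.961 μg/mL.
Steady-state peak Cmax,ss = C₀·R ≈ 1.961 × 1.7709 ≈ 3.473 μg/mL.
Steady-state trough Cmin,ss = Cmax,ss·f ≈ 3.473 × 0.4353 ≈ 1.512 μg/mL.
Trough 1.5 μg/mL vs MEC 1 μg/mL: adequate.

1.5 μg/mL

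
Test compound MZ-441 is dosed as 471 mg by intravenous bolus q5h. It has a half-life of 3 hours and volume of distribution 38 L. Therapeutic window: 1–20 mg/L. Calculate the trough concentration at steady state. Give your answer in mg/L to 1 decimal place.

τ/t½ = 5/3 ≈ 1.6667, so fraction remaining f = (1/2)^(5/3) ≈ 0.3150.
Each bolus raises the concentration by D/Vd = 471/38 ≈ 12.395 mg/L.
Steady-state trough Cmin,ss = C₀·f/(1−f) ≈ 12.395 × 0.3150/0.6850 ≈ 5.700 mg/L.
Trough 5.7 mg/L vs MEC 1 mg/L: adequate.

5.7 mg/L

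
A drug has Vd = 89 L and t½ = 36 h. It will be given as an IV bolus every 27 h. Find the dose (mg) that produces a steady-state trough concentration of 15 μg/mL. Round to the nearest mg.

910 mg

τ/t½ = 27/36 ≈ 0.75, so f = (1/2)^(27/36) ≈ 0.594604.
Cmin,ss = (D/Vd)·f/(1−f), so D = Cmin,ss·Vd·(1−f)/f.
D = 15 × 89 × (1−f)/f ≈ 15 × 89 × 0.68179 ≈ 910.19 mg.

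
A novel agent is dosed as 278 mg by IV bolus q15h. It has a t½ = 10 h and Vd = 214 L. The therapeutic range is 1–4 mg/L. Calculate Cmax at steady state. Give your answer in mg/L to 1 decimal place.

τ/t½ = 15/10 ≈ 1.5, so fraction remaining f = (1/2)^(15/10) ≈ 0.3536.
Accumulation ratio R = 1/(1 − f) ≈ 1/0.6464 ≈ 1.5470.
Each bolus raises the concentration by D/Vd = 278/214 ≈ 1.299 mg/L.
Steady-state peak Cmax,ss = C₀·R ≈ 1.299 × 1.5470 ≈ 2.010 mg/L.
Peak 2.0 mg/L vs MTC 4 mg/L: below toxic threshold.

2.0 mg/L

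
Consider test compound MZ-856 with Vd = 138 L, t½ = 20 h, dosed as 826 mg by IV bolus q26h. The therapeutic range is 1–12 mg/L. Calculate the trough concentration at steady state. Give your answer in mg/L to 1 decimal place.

4.1 mg/L

Over one 26-h interval, 26/20 ≈ 1.3 half-lives elapse, leaving f ≈ 0.4061 of each dose.
Each bolus raises the concentration by D/Vd = 826/138 ≈ 5.986 mg/L.
Steady-state trough Cmin,ss = C₀·f/(1−f) ≈ 5.986 × 0.4061/0.5939 ≈ 4.093 mg/L.
Trough 4.1 mg/L vs MEC 1 mg/L: adequate.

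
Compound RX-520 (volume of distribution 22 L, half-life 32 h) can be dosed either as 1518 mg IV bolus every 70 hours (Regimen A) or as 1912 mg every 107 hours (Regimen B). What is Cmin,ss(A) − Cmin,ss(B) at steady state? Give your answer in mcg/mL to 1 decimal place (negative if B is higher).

9.9 mcg/mL

Regimen A: f = (1/2)^(70/32) ≈ 0.2195; Cmin,ss = (1518/22)·f/(1−f) ≈ 19.405 mcg/mL.
Regimen B: f = (1/2)^(107/32) ≈ 0.0985; Cmin,ss = (1912/22)·f/(1−f) ≈ 9.496 mcg/mL.
Difference ≈ 19.405 − 9.496 ≈ 9.909 mcg/mL.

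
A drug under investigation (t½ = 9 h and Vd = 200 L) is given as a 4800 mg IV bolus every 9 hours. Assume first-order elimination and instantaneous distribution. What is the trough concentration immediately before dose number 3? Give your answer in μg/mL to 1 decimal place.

18.0 μg/mL

f = (1/2)^(τ/t½) = (1/2)^(9/9) ≈ 0.5000.
C₀ = D/Vd = 4800/200 ≈ 24.000 μg/mL.
Before the 3rd dose, 2 doses have been given. Superposition: Cmin = C₀·(f + f²).
≈ 24.000 × (0.5000 + 0.2500) ≈ 24.000 × 0.7500 ≈ 18.000 μg/mL.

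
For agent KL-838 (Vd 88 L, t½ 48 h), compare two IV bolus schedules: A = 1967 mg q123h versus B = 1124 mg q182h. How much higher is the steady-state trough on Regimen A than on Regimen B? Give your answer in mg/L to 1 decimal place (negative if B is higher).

Regimen A: f = (1/2)^(123/48) ≈ 0.1693; Cmin,ss = (1967/88)·f/(1−f) ≈ 4.555 mg/L.
Regimen B: f = (1/2)^(182/48) ≈ 0.0722; Cmin,ss = (1124/88)·f/(1−f) ≈ 0.994 mg/L.
Difference ≈ 4.555 − 0.994 ≈ 3.561 mg/L.

3.6 mg/L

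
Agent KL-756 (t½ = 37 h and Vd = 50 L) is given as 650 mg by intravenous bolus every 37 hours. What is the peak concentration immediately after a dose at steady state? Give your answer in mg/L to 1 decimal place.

τ = 37 h = 1 half-life, so f = (1/2)^1 = 0.5.
Accumulation ratio R = 1/(1 − f) = 1/0.5 = 2/1.
Single-dose peak C₀ = D/Vd = 650/50 = 13 mg/L.
Steady-state peak Cmax,ss = C₀·R = 13 × 2/1 ≈ 26.000 mg/L.

26.0 mg/L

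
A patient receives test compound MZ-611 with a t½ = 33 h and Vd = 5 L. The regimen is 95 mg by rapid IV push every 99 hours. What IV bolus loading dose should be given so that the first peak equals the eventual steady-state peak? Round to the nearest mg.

f = (1/2)^(99/33) ≈ 0.125000; accumulation ratio R = 1/(1−f) ≈ 1.14286.
Loading dose to hit Cmax,ss on first dose: D_load = D_maint·R ≈ 95 × 1.14286 ≈ 108.57 mg.

109 mg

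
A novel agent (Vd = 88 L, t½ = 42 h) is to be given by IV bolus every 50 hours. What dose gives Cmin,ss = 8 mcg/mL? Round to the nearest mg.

903 mg

τ/t½ = 50/42 ≈ 1.1905, so f = (1/2)^(50/42) ≈ 0.438158.
Cmin,ss = (D/Vd)·f/(1−f), so D = Cmin,ss·Vd·(1−f)/f.
D = 8 × 88 × (1−f)/f ≈ 8 × 88 × 1.28228 ≈ 902.73 mg.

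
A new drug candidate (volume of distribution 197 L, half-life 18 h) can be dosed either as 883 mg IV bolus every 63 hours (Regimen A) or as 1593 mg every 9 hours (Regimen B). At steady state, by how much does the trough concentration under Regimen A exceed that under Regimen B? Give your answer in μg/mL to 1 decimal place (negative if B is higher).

Regimen A: f = (1/2)^(63/18) ≈ 0.0884; Cmin,ss = (883/197)·f/(1−f) ≈ 0.435 μg/mL.
Regimen B: f = (1/2)^(9/18) ≈ 0.7071; Cmin,ss = (1593/197)·f/(1−f) ≈ 19.521 μg/mL.
Difference ≈ 0.435 − 19.521 ≈ -19.086 μg/mL.

-19.1 μg/mL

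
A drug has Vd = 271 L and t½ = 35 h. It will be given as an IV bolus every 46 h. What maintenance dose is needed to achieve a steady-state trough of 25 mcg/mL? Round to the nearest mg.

10073 mg

τ/t½ = 46/35 ≈ 1.3143, so f = (1/2)^(46/35) ≈ 0.402125.
Cmin,ss = (D/Vd)·f/(1−f), so D = Cmin,ss·Vd·(1−f)/f.
D = 25 × 271 × (1−f)/f ≈ 25 × 271 × 1.48679 ≈ 10073.00 mg.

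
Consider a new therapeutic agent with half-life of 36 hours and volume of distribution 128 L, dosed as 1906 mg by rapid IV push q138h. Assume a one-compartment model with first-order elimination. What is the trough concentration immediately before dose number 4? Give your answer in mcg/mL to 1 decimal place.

f = (1/2)^(τ/t½) = (1/2)^(138/36) ≈ 0.0702.
C₀ = D/Vd = 1906/128 ≈ 14.891 mcg/mL.
Before the 4th dose, 3 doses have been given. Superposition: Cmin = C₀·(f + f² + … + f^3).
≈ 14.891 × (0.0702 + 0.0049 + 0.0003) ≈ 14.891 × 0.0754 ≈ 1.123 mcg/mL.

1.1 mcg/mL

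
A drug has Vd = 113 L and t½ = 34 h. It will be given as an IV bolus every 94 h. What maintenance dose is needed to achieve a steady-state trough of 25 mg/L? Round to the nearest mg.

τ/t½ = 94/34 ≈ 2.7647, so f = (1/2)^(94/34) ≈ 0.147143.
Cmin,ss = (D/Vd)·f/(1−f), so D = Cmin,ss·Vd·(1−f)/f.
D = 25 × 113 × (1−f)/f ≈ 25 × 113 × 5.79611 ≈ 16374.01 mg.

16374 mg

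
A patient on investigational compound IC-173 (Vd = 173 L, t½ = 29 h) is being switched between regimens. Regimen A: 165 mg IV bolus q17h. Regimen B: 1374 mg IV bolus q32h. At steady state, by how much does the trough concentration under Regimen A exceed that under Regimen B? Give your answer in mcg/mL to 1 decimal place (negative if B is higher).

Regimen A: f = (1/2)^(17/29) ≈ 0.6661; Cmin,ss = (165/173)·f/(1−f) ≈ 1.903 mcg/mL.
Regimen B: f = (1/2)^(32/29) ≈ 0.4654; Cmin,ss = (1374/173)·f/(1−f) ≈ 6.914 mcg/mL.
Difference ≈ 1.903 − 6.914 ≈ -5.011 mcg/mL.

-5.0 mcg/mL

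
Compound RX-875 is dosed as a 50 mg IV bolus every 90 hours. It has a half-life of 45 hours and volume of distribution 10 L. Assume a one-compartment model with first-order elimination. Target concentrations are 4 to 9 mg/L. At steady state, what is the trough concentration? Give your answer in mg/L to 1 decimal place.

1.7 mg/L

The dosing interval is 2 half-lives, so f = 2^(−2) = 0.25.
At steady state, R = 1/(1 − 0.25) = 4/3.
Single-dose peak C₀ = D/Vd = 50/10 = 5 mg/L.
Steady-state peak Cmax,ss = C₀·R = 5 × 4/3 ≈ 6.667 mg/L.
Steady-state trough Cmin,ss = Cmax,ss·f ≈ 6.667 × 0.25 ≈ 1.667 mg/L.
Trough 1.7 mg/L vs MEC 4 mg/L: subtherapeutic.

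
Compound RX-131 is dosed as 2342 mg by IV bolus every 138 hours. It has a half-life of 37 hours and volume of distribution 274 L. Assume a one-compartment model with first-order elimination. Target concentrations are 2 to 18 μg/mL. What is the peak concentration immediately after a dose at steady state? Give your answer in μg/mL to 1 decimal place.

τ/t½ = 138/37 ≈ 3.7297, so fraction remaining f = (1/2)^(138/37) ≈ 0.0754.
Accumulation ratio R = 1/(1 − f) ≈ 1/0.9246 ≈ 1.0815.
Single-dose peak C₀ = D/Vd = 2342/274 ≈ 8.547 μg/mL.
Steady-state peak Cmax,ss = C₀·R ≈ 8.547 × 1.0815 ≈ 9.244 μg/mL.
Peak 9.2 μg/mL vs MTC 18 μg/mL: below toxic threshold.

9.2 μg/mL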